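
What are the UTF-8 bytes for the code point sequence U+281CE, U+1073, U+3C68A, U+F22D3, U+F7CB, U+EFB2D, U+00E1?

F0 A8 87 8E E1 81 B3 F0 BC 9A 8A F3 B2 8B 93 EF 9F 8B F3 AF AC AD C3 A1

U+281CE: 4-byte form → F0 A8 87 8E.
U+1073: 3-byte form → E1 81 B3.
U+3C68A: 4-byte form → F0 BC 9A 8A.
U+F22D3: 4-byte form → F3 B2 8B 93.
U+F7CB: 3-byte form → EF 9F 8B.
U+EFB2D: 4-byte form → F3 AF AC AD.
U+00E1: 2-byte form → C3 A1.
Concatenated (24 bytes): F0 A8 87 8E E1 81 B3 F0 BC 9A 8A F3 B2 8B 93 EF 9F 8B F3 AF AC AD C3 A1.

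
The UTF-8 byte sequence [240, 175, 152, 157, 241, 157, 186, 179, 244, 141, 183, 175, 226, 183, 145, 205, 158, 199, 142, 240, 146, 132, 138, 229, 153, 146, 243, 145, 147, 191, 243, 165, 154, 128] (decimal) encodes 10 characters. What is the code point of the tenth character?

Offset 0: leading byte 0xF0 = 11110000 → 4-byte char #1 = F0 AF 98 9D.
Offset 4: leading byte 0xF1 = 11110001 → 4-byte char #2 = F1 9D BA B3.
Offset 8: leading byte 0xF4 = 11110100 → 4-byte char #3 = F4 8D B7 AF.
Offset 12: leading byte 0xE2 = 11100010 → 3-byte char #4 = E2 B7 91.
Offset 15: leading byte 0xCD = 11001101 → 2-byte char #5 = CD 9E.
Offset 17: leading byte 0xC7 = 11000111 → 2-byte char #6 = C7 8E.
Offset 19: leading byte 0xF0 = 11110000 → 4-byte char #7 = F0 92 84 8A.
Offset 23: leading byte 0xE5 = 11100101 → 3-byte char #8 = E5 99 92.
Offset 26: leading byte 0xF3 = 11110011 → 4-byte char #9 = F3 91 93 BF.
Offset 30: leading byte 0xF3 = 11110011 → 4-byte char #10 = F3 A5 9A 80.
Leading byte 0xF3 = 11110011 matches 11110xxx → 4-byte sequence.
Byte 1: 0xF3 = 11110011, payload 011 (3 bits).
Byte 2: 0xA5 = 10100101 (10xxxxxx ✓), payload 100101.
Byte 3: 0x9A = 10011010 (10xxxxxx ✓), payload 011010.
Byte 4: 0x80 = 10000000 (10xxxxxx ✓), payload 000000.
Concatenate: 011100101011010000000 = 0xE5680 (21 bits → U+E5680).

U+E5680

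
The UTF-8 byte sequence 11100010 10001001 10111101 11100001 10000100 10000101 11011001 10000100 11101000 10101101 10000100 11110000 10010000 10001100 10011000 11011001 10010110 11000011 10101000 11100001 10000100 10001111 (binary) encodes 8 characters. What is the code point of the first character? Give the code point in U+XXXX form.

U+227D

Offset 0: leading byte 0xE2 = 11100010 → 3-byte char #1 = E2 89 BD.
Leading byte 0xE2 = 11100010 matches 1110xxxx → 3-byte sequence.
Byte 1: 0xE2 = 11100010, payload 0010 (4 bits).
Byte 2: 0x89 = 10001001 (10xxxxxx ✓), payload 001001.
Byte 3: 0xBD = 10111101 (10xxxxxx ✓), payload 111101.
Concatenate: 0010001001111101 = 0x227D (16 bits → U+227D).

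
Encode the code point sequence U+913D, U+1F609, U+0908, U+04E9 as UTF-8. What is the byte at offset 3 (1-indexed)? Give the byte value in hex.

1-indexed offset 3 is 0-indexed offset 2.
U+913D → 3-byte form E9 84 BD at offsets 0–2.
Offset 2 falls in char 1's range; it's byte 3 of E9 84 BD = 0xBD.

0xBD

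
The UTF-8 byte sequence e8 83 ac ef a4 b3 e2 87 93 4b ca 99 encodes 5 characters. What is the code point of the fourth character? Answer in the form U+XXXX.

Offset 0: leading byte 0xE8 = 11101000 → 3-byte char #1 = E8 83 AC.
Offset 3: leading byte 0xEF = 11101111 → 3-byte char #2 = EF A4 B3.
Offset 6: leading byte 0xE2 = 11100010 → 3-byte char #3 = E2 87 93.
Offset 9: leading byte 0x4B = 01001011 → 1-byte char #4 = 4B.
Leading byte 0x4B = 01001011 matches 0xxxxxxx → 1-byte sequence.
Byte 1: 0x4B = 01001011, payload 1001011 (7 bits).
Concatenate: 1001011 = 0x4B (7 bits → U+004B).

U+004B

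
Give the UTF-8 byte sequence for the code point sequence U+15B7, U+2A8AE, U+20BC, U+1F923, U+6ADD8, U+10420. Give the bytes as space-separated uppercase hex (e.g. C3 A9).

E1 96 B7 F0 AA A2 AE E2 82 BC F0 9F A4 A3 F1 AA B7 98 F0 90 90 A0

U+15B7: 3-byte form → E1 96 B7.
U+2A8AE: 4-byte form → F0 AA A2 AE.
U+20BC: 3-byte form → E2 82 BC.
U+1F923: 4-byte form → F0 9F A4 A3.
U+6ADD8: 4-byte form → F1 AA B7 98.
U+10420: 4-byte form → F0 90 90 A0.
Concatenated (22 bytes): E1 96 B7 F0 AA A2 AE E2 82 BC F0 9F A4 A3 F1 AA B7 98 F0 90 90 A0.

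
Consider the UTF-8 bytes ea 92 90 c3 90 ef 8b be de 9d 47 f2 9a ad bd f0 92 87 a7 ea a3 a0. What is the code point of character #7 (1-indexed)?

U+121E7

Offset 0: leading byte 0xEA = 11101010 → 3-byte char #1 = EA 92 90.
Offset 3: leading byte 0xC3 = 11000011 → 2-byte char #2 = C3 90.
Offset 5: leading byte 0xEF = 11101111 → 3-byte char #3 = EF 8B BE.
Offset 8: leading byte 0xDE = 11011110 → 2-byte char #4 = DE 9D.
Offset 10: leading byte 0x47 = 01000111 → 1-byte char #5 = 47.
Offset 11: leading byte 0xF2 = 11110010 → 4-byte char #6 = F2 9A AD BD.
Offset 15: leading byte 0xF0 = 11110000 → 4-byte char #7 = F0 92 87 A7.
Leading byte 0xF0 = 11110000 matches 11110xxx → 4-byte sequence.
Byte 1: 0xF0 = 11110000, payload 000 (3 bits).
Byte 2: 0x92 = 10010010 (10xxxxxx ✓), payload 010010.
Byte 3: 0x87 = 10000111 (10xxxxxx ✓), payload 000111.
Byte 4: 0xA7 = 10100111 (10xxxxxx ✓), payload 100111.
Concatenate: 000010010000111100111 = 0x121E7 (21 bits → U+121E7).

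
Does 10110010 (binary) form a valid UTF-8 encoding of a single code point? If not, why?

invalid (continuation byte with no leading byte)

Byte 0xB2 = 10110010 has the form 10xxxxxx — a continuation byte — but there is no preceding leading byte.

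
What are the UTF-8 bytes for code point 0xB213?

U+B213 = 0xB213 = 45587 decimal. In range U+0800–U+FFFF → 3-byte form: 1110xxxx 10xxxxxx 10xxxxxx.
Binary (16 bits): 1011001000010011.
Split 4+6+6: 1011 | 001000 | 010011.
Byte 1: 11101011 = 0xEB.
Byte 2: 10001000 = 0x88.
Byte 3: 10010011 = 0x93.

EB 88 93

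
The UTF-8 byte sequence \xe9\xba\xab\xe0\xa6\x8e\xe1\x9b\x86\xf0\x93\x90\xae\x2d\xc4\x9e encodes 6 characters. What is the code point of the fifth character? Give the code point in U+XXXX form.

Offset 0: leading byte 0xE9 = 11101001 → 3-byte char #1 = E9 BA AB.
Offset 3: leading byte 0xE0 = 11100000 → 3-byte char #2 = E0 A6 8E.
Offset 6: leading byte 0xE1 = 11100001 → 3-byte char #3 = E1 9B 86.
Offset 9: leading byte 0xF0 = 11110000 → 4-byte char #4 = F0 93 90 AE.
Offset 13: leading byte 0x2D = 00101101 → 1-byte char #5 = 2D.
Leading byte 0x2D = 00101101 matches 0xxxxxxx → 1-byte sequence.
Byte 1: 0x2D = 00101101, payload 0101101 (7 bits).
Concatenate: 0101101 = 0x2D (7 bits → U+002D).

U+002D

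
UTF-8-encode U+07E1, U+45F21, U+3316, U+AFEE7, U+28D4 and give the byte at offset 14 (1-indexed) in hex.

1-indexed offset 14 is 0-indexed offset 13.
U+07E1 → 2-byte form DF A1 at offsets 0–1.
U+45F21 → 4-byte form F1 85 BC A1 at offsets 2–5.
U+3316 → 3-byte form E3 8C 96 at offsets 6–8.
U+AFEE7 → 4-byte form F2 AF BB A7 at offsets 9–12.
U+28D4 → 3-byte form E2 A3 94 at offsets 13–15.
Offset 13 falls in char 5's range; it's byte 1 of E2 A3 94 = 0xE2.

0xE2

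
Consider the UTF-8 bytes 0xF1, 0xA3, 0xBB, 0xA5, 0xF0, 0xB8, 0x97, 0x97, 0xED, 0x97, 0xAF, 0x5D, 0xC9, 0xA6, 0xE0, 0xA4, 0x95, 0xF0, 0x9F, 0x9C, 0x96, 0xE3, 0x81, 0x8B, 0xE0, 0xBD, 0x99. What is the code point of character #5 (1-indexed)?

U+0266

Offset 0: leading byte 0xF1 = 11110001 → 4-byte char #1 = F1 A3 BB A5.
Offset 4: leading byte 0xF0 = 11110000 → 4-byte char #2 = F0 B8 97 97.
Offset 8: leading byte 0xED = 11101101 → 3-byte char #3 = ED 97 AF.
Offset 11: leading byte 0x5D = 01011101 → 1-byte char #4 = 5D.
Offset 12: leading byte 0xC9 = 11001001 → 2-byte char #5 = C9 A6.
Leading byte 0xC9 = 11001001 matches 110xxxxx → 2-byte sequence.
Byte 1: 0xC9 = 11001001, payload 01001 (5 bits).
Byte 2: 0xA6 = 10100110 (10xxxxxx ✓), payload 100110.
Concatenate: 01001100110 = 0x266 (11 bits → U+0266).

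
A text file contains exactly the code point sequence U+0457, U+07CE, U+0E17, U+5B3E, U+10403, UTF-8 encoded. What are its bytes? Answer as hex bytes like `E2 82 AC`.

D1 97 DF 8E E0 B8 97 E5 AC BE F0 90 90 83

U+0457: 2-byte form → D1 97.
U+07CE: 2-byte form → DF 8E.
U+0E17: 3-byte form → E0 B8 97.
U+5B3E: 3-byte form → E5 AC BE.
U+10403: 4-byte form → F0 90 90 83.
Concatenated (14 bytes): D1 97 DF 8E E0 B8 97 E5 AC BE F0 90 90 83.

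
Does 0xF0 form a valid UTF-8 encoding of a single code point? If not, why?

Leading byte 0xF0 = 11110000 → 4-byte form, but only 1 byte is present.

invalid (sequence truncated)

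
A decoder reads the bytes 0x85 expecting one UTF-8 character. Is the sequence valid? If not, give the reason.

Byte 0x85 = 10000101 has the form 10xxxxxx — a continuation byte — but there is no preceding leading byte.

invalid (continuation byte with no leading byte)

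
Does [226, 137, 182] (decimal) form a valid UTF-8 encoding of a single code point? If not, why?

Leading byte 0xE2 = 11100010 → 3-byte form.
Continuation bytes 0x89=10001001, 0xB6=10110110 all match 10xxxxxx.
Decoded value 0x2276 is ≥ 0x800 (shortest form) and not a surrogate.

valid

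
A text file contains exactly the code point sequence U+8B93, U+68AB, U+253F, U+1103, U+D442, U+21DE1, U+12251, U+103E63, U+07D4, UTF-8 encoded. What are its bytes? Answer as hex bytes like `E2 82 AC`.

E8 AE 93 E6 A2 AB E2 94 BF E1 84 83 ED 91 82 F0 A1 B7 A1 F0 92 89 91 F4 83 B9 A3 DF 94

U+8B93: 3-byte form → E8 AE 93.
U+68AB: 3-byte form → E6 A2 AB.
U+253F: 3-byte form → E2 94 BF.
U+1103: 3-byte form → E1 84 83.
U+D442: 3-byte form → ED 91 82.
U+21DE1: 4-byte form → F0 A1 B7 A1.
U+12251: 4-byte form → F0 92 89 91.
U+103E63: 4-byte form → F4 83 B9 A3.
U+07D4: 2-byte form → DF 94.
Concatenated (29 bytes): E8 AE 93 E6 A2 AB E2 94 BF E1 84 83 ED 91 82 F0 A1 B7 A1 F0 92 89 91 F4 83 B9 A3 DF 94.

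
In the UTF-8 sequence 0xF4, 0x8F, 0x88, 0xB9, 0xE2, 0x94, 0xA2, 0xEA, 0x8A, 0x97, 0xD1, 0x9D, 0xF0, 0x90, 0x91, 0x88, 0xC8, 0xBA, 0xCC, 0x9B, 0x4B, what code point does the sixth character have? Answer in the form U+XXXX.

U+023A

Offset 0: leading byte 0xF4 = 11110100 → 4-byte char #1 = F4 8F 88 B9.
Offset 4: leading byte 0xE2 = 11100010 → 3-byte char #2 = E2 94 A2.
Offset 7: leading byte 0xEA = 11101010 → 3-byte char #3 = EA 8A 97.
Offset 10: leading byte 0xD1 = 11010001 → 2-byte char #4 = D1 9D.
Offset 12: leading byte 0xF0 = 11110000 → 4-byte char #5 = F0 90 91 88.
Offset 16: leading byte 0xC8 = 11001000 → 2-byte char #6 = C8 BA.
Leading byte 0xC8 = 11001000 matches 110xxxxx → 2-byte sequence.
Byte 1: 0xC8 = 11001000, payload 01000 (5 bits).
Byte 2: 0xBA = 10111010 (10xxxxxx ✓), payload 111010.
Concatenate: 01000111010 = 0x23A (11 bits → U+023A).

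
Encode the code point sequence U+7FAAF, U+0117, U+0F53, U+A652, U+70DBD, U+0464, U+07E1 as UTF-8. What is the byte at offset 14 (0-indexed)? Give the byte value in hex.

U+7FAAF → 4-byte form F1 BF AA AF at offsets 0–3.
U+0117 → 2-byte form C4 97 at offsets 4–5.
U+0F53 → 3-byte form E0 BD 93 at offsets 6–8.
U+A652 → 3-byte form EA 99 92 at offsets 9–11.
U+70DBD → 4-byte form F1 B0 B6 BD at offsets 12–15.
Offset 14 falls in char 5's range; it's byte 3 of F1 B0 B6 BD = 0xB6.

0xB6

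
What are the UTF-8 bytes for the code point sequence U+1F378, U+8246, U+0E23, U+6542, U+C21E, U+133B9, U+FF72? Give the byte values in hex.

F0 9F 8D B8 E8 89 86 E0 B8 A3 E6 95 82 EC 88 9E F0 93 8E B9 EF BD B2

U+1F378: 4-byte form → F0 9F 8D B8.
U+8246: 3-byte form → E8 89 86.
U+0E23: 3-byte form → E0 B8 A3.
U+6542: 3-byte form → E6 95 82.
U+C21E: 3-byte form → EC 88 9E.
U+133B9: 4-byte form → F0 93 8E B9.
U+FF72: 3-byte form → EF BD B2.
Concatenated (23 bytes): F0 9F 8D B8 E8 89 86 E0 B8 A3 E6 95 82 EC 88 9E F0 93 8E B9 EF BD B2.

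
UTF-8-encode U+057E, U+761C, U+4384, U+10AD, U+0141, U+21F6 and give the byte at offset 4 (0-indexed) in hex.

U+057E → 2-byte form D5 BE at offsets 0–1.
U+761C → 3-byte form E7 98 9C at offsets 2–4.
Offset 4 falls in char 2's range; it's byte 3 of E7 98 9C = 0x9C.

0x9C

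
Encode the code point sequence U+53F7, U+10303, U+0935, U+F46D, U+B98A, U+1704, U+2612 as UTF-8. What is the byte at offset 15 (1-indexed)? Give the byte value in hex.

0xA6

1-indexed offset 15 is 0-indexed offset 14.
U+53F7 → 3-byte form E5 8F B7 at offsets 0–2.
U+10303 → 4-byte form F0 90 8C 83 at offsets 3–6.
U+0935 → 3-byte form E0 A4 B5 at offsets 7–9.
U+F46D → 3-byte form EF 91 AD at offsets 10–12.
U+B98A → 3-byte form EB A6 8A at offsets 13–15.
Offset 14 falls in char 5's range; it's byte 2 of EB A6 8A = 0xA6.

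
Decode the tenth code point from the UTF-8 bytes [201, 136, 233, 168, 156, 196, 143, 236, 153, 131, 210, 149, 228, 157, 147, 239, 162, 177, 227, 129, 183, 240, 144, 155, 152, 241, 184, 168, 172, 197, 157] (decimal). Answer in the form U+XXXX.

U+78A2C

Offset 0: leading byte 0xC9 = 11001001 → 2-byte char #1 = C9 88.
Offset 2: leading byte 0xE9 = 11101001 → 3-byte char #2 = E9 A8 9C.
Offset 5: leading byte 0xC4 = 11000100 → 2-byte char #3 = C4 8F.
Offset 7: leading byte 0xEC = 11101100 → 3-byte char #4 = EC 99 83.
Offset 10: leading byte 0xD2 = 11010010 → 2-byte char #5 = D2 95.
Offset 12: leading byte 0xE4 = 11100100 → 3-byte char #6 = E4 9D 93.
Offset 15: leading byte 0xEF = 11101111 → 3-byte char #7 = EF A2 B1.
Offset 18: leading byte 0xE3 = 11100011 → 3-byte char #8 = E3 81 B7.
Offset 21: leading byte 0xF0 = 11110000 → 4-byte char #9 = F0 90 9B 98.
Offset 25: leading byte 0xF1 = 11110001 → 4-byte char #10 = F1 B8 A8 AC.
Leading byte 0xF1 = 11110001 matches 11110xxx → 4-byte sequence.
Byte 1: 0xF1 = 11110001, payload 001 (3 bits).
Byte 2: 0xB8 = 10111000 (10xxxxxx ✓), payload 111000.
Byte 3: 0xA8 = 10101000 (10xxxxxx ✓), payload 101000.
Byte 4: 0xAC = 10101100 (10xxxxxx ✓), payload 101100.
Concatenate: 001111000101000101100 = 0x78A2C (21 bits → U+78A2C).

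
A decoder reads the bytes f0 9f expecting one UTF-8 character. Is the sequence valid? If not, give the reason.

Leading byte 0xF0 = 11110000 → 4-byte form, but only 2 bytes are present.

invalid (sequence truncated)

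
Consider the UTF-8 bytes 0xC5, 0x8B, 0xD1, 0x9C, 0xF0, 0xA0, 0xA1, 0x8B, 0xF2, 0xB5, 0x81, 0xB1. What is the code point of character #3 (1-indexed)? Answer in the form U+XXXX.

U+2084B

Offset 0: leading byte 0xC5 = 11000101 → 2-byte char #1 = C5 8B.
Offset 2: leading byte 0xD1 = 11010001 → 2-byte char #2 = D1 9C.
Offset 4: leading byte 0xF0 = 11110000 → 4-byte char #3 = F0 A0 A1 8B.
Leading byte 0xF0 = 11110000 matches 11110xxx → 4-byte sequence.
Byte 1: 0xF0 = 11110000, payload 000 (3 bits).
Byte 2: 0xA0 = 10100000 (10xxxxxx ✓), payload 100000.
Byte 3: 0xA1 = 10100001 (10xxxxxx ✓), payload 100001.
Byte 4: 0x8B = 10001011 (10xxxxxx ✓), payload 001011.
Concatenate: 000100000100001001011 = 0x2084B (21 bits → U+2084B).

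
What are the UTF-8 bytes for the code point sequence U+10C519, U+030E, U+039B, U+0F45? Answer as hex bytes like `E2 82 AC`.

F4 8C 94 99 CC 8E CE 9B E0 BD 85

U+10C519: 4-byte form → F4 8C 94 99.
U+030E: 2-byte form → CC 8E.
U+039B: 2-byte form → CE 9B.
U+0F45: 3-byte form → E0 BD 85.
Concatenated (11 bytes): F4 8C 94 99 CC 8E CE 9B E0 BD 85.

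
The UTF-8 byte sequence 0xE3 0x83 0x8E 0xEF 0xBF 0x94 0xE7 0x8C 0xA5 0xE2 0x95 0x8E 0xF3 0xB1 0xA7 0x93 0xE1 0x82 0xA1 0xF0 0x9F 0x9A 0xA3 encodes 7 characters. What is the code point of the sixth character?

Offset 0: leading byte 0xE3 = 11100011 → 3-byte char #1 = E3 83 8E.
Offset 3: leading byte 0xEF = 11101111 → 3-byte char #2 = EF BF 94.
Offset 6: leading byte 0xE7 = 11100111 → 3-byte char #3 = E7 8C A5.
Offset 9: leading byte 0xE2 = 11100010 → 3-byte char #4 = E2 95 8E.
Offset 12: leading byte 0xF3 = 11110011 → 4-byte char #5 = F3 B1 A7 93.
Offset 16: leading byte 0xE1 = 11100001 → 3-byte char #6 = E1 82 A1.
Leading byte 0xE1 = 11100001 matches 1110xxxx → 3-byte sequence.
Byte 1: 0xE1 = 11100001, payload 0001 (4 bits).
Byte 2: 0x82 = 10000010 (10xxxxxx ✓), payload 000010.
Byte 3: 0xA1 = 10100001 (10xxxxxx ✓), payload 100001.
Concatenate: 0001000010100001 = 0x10A1 (16 bits → U+10A1).

U+10A1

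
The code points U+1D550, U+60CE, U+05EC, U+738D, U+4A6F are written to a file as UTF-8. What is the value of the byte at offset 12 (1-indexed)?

1-indexed offset 12 is 0-indexed offset 11.
U+1D550 → 4-byte form F0 9D 95 90 at offsets 0–3.
U+60CE → 3-byte form E6 83 8E at offsets 4–6.
U+05EC → 2-byte form D7 AC at offsets 7–8.
U+738D → 3-byte form E7 8E 8D at offsets 9–11.
Offset 11 falls in char 4's range; it's byte 3 of E7 8E 8D = 0x8D.

0x8D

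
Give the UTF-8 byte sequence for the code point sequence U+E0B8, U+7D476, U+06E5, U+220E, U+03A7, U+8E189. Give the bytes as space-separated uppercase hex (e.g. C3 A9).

U+E0B8: 3-byte form → EE 82 B8.
U+7D476: 4-byte form → F1 BD 91 B6.
U+06E5: 2-byte form → DB A5.
U+220E: 3-byte form → E2 88 8E.
U+03A7: 2-byte form → CE A7.
U+8E189: 4-byte form → F2 8E 86 89.
Concatenated (18 bytes): EE 82 B8 F1 BD 91 B6 DB A5 E2 88 8E CE A7 F2 8E 86 89.

EE 82 B8 F1 BD 91 B6 DB A5 E2 88 8E CE A7 F2 8E 86 89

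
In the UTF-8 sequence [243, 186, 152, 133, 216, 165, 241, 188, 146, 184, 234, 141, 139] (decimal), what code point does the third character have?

U+7C4B8

Offset 0: leading byte 0xF3 = 11110011 → 4-byte char #1 = F3 BA 98 85.
Offset 4: leading byte 0xD8 = 11011000 → 2-byte char #2 = D8 A5.
Offset 6: leading byte 0xF1 = 11110001 → 4-byte char #3 = F1 BC 92 B8.
Leading byte 0xF1 = 11110001 matches 11110xxx → 4-byte sequence.
Byte 1: 0xF1 = 11110001, payload 001 (3 bits).
Byte 2: 0xBC = 10111100 (10xxxxxx ✓), payload 111100.
Byte 3: 0x92 = 10010010 (10xxxxxx ✓), payload 010010.
Byte 4: 0xB8 = 10111000 (10xxxxxx ✓), payload 111000.
Concatenate: 001111100010010111000 = 0x7C4B8 (21 bits → U+7C4B8).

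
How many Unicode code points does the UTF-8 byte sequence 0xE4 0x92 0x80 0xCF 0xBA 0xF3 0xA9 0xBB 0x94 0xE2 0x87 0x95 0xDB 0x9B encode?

5

Byte at offset 0: 0xE4 = 11100100 → 3-byte char (#1). Advance 3.
Byte at offset 3: 0xCF = 11001111 → 2-byte char (#2). Advance 2.
Byte at offset 5: 0xF3 = 11110011 → 4-byte char (#3). Advance 4.
Byte at offset 9: 0xE2 = 11100010 → 3-byte char (#4). Advance 3.
Byte at offset 12: 0xDB = 11011011 → 2-byte char (#5). Advance 2.
Reached end at offset 14 after 5 code points.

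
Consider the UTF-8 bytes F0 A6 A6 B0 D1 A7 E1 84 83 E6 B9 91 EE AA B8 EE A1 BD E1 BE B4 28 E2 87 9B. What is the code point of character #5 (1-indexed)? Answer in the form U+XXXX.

Offset 0: leading byte 0xF0 = 11110000 → 4-byte char #1 = F0 A6 A6 B0.
Offset 4: leading byte 0xD1 = 11010001 → 2-byte char #2 = D1 A7.
Offset 6: leading byte 0xE1 = 11100001 → 3-byte char #3 = E1 84 83.
Offset 9: leading byte 0xE6 = 11100110 → 3-byte char #4 = E6 B9 91.
Offset 12: leading byte 0xEE = 11101110 → 3-byte char #5 = EE AA B8.
Leading byte 0xEE = 11101110 matches 1110xxxx → 3-byte sequence.
Byte 1: 0xEE = 11101110, payload 1110 (4 bits).
Byte 2: 0xAA = 10101010 (10xxxxxx ✓), payload 101010.
Byte 3: 0xB8 = 10111000 (10xxxxxx ✓), payload 111000.
Concatenate: 1110101010111000 = 0xEAB8 (16 bits → U+EAB8).

U+EAB8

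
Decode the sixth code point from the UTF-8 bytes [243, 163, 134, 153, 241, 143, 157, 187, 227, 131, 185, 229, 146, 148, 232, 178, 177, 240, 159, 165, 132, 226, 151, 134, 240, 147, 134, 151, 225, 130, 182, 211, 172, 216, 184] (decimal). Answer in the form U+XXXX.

Offset 0: leading byte 0xF3 = 11110011 → 4-byte char #1 = F3 A3 86 99.
Offset 4: leading byte 0xF1 = 11110001 → 4-byte char #2 = F1 8F 9D BB.
Offset 8: leading byte 0xE3 = 11100011 → 3-byte char #3 = E3 83 B9.
Offset 11: leading byte 0xE5 = 11100101 → 3-byte char #4 = E5 92 94.
Offset 14: leading byte 0xE8 = 11101000 → 3-byte char #5 = E8 B2 B1.
Offset 17: leading byte 0xF0 = 11110000 → 4-byte char #6 = F0 9F A5 84.
Leading byte 0xF0 = 11110000 matches 11110xxx → 4-byte sequence.
Byte 1: 0xF0 = 11110000, payload 000 (3 bits).
Byte 2: 0x9F = 10011111 (10xxxxxx ✓), payload 011111.
Byte 3: 0xA5 = 10100101 (10xxxxxx ✓), payload 100101.
Byte 4: 0x84 = 10000100 (10xxxxxx ✓), payload 000100.
Concatenate: 000011111100101000100 = 0x1F944 (21 bits → U+1F944).

U+1F944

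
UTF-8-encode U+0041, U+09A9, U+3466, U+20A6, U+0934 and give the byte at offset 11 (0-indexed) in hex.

0xA4

U+0041 → 1-byte form 41 at offsets 0–0.
U+09A9 → 3-byte form E0 A6 A9 at offsets 1–3.
U+3466 → 3-byte form E3 91 A6 at offsets 4–6.
U+20A6 → 3-byte form E2 82 A6 at offsets 7–9.
U+0934 → 3-byte form E0 A4 B4 at offsets 10–12.
Offset 11 falls in char 5's range; it's byte 2 of E0 A4 B4 = 0xA4.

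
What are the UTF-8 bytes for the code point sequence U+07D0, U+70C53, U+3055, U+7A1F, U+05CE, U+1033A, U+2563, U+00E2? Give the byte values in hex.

U+07D0: 2-byte form → DF 90.
U+70C53: 4-byte form → F1 B0 B1 93.
U+3055: 3-byte form → E3 81 95.
U+7A1F: 3-byte form → E7 A8 9F.
U+05CE: 2-byte form → D7 8E.
U+1033A: 4-byte form → F0 90 8C BA.
U+2563: 3-byte form → E2 95 A3.
U+00E2: 2-byte form → C3 A2.
Concatenated (23 bytes): DF 90 F1 B0 B1 93 E3 81 95 E7 A8 9F D7 8E F0 90 8C BA E2 95 A3 C3 A2.

DF 90 F1 B0 B1 93 E3 81 95 E7 A8 9F D7 8E F0 90 8C BA E2 95 A3 C3 A2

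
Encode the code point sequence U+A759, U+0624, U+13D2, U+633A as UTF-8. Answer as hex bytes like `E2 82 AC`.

EA 9D 99 D8 A4 E1 8F 92 E6 8C BA

U+A759: 3-byte form → EA 9D 99.
U+0624: 2-byte form → D8 A4.
U+13D2: 3-byte form → E1 8F 92.
U+633A: 3-byte form → E6 8C BA.
Concatenated (11 bytes): EA 9D 99 D8 A4 E1 8F 92 E6 8C BA.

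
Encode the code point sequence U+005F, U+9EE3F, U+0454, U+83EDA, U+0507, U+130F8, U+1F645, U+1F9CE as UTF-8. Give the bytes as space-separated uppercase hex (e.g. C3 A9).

U+005F: 1-byte form → 5F.
U+9EE3F: 4-byte form → F2 9E B8 BF.
U+0454: 2-byte form → D1 94.
U+83EDA: 4-byte form → F2 83 BB 9A.
U+0507: 2-byte form → D4 87.
U+130F8: 4-byte form → F0 93 83 B8.
U+1F645: 4-byte form → F0 9F 99 85.
U+1F9CE: 4-byte form → F0 9F A7 8E.
Concatenated (25 bytes): 5F F2 9E B8 BF D1 94 F2 83 BB 9A D4 87 F0 93 83 B8 F0 9F 99 85 F0 9F A7 8E.

5F F2 9E B8 BF D1 94 F2 83 BB 9A D4 87 F0 93 83 B8 F0 9F 99 85 F0 9F A7 8E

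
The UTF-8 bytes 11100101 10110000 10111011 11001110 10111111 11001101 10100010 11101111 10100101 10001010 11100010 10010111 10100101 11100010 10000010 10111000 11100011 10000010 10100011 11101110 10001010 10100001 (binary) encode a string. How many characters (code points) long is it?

8

Byte at offset 0: 0xE5 = 11100101 → 3-byte char (#1). Advance 3.
Byte at offset 3: 0xCE = 11001110 → 2-byte char (#2). Advance 2.
Byte at offset 5: 0xCD = 11001101 → 2-byte char (#3). Advance 2.
Byte at offset 7: 0xEF = 11101111 → 3-byte char (#4). Advance 3.
Byte at offset 10: 0xE2 = 11100010 → 3-byte char (#5). Advance 3.
Byte at offset 13: 0xE2 = 11100010 → 3-byte char (#6). Advance 3.
Byte at offset 16: 0xE3 = 11100011 → 3-byte char (#7). Advance 3.
Byte at offset 19: 0xEE = 11101110 → 3-byte char (#8). Advance 3.
Reached end at offset 22 after 8 code points.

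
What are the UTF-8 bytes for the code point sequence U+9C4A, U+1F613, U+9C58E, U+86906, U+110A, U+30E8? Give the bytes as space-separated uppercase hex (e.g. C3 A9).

E9 B1 8A F0 9F 98 93 F2 9C 96 8E F2 86 A4 86 E1 84 8A E3 83 A8

U+9C4A: 3-byte form → E9 B1 8A.
U+1F613: 4-byte form → F0 9F 98 93.
U+9C58E: 4-byte form → F2 9C 96 8E.
U+86906: 4-byte form → F2 86 A4 86.
U+110A: 3-byte form → E1 84 8A.
U+30E8: 3-byte form → E3 83 A8.
Concatenated (21 bytes): E9 B1 8A F0 9F 98 93 F2 9C 96 8E F2 86 A4 86 E1 84 8A E3 83 A8.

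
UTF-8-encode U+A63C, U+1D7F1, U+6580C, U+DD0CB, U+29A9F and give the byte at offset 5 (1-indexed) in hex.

0x9D

1-indexed offset 5 is 0-indexed offset 4.
U+A63C → 3-byte form EA 98 BC at offsets 0–2.
U+1D7F1 → 4-byte form F0 9D 9F B1 at offsets 3–6.
Offset 4 falls in char 2's range; it's byte 2 of F0 9D 9F B1 = 0x9D.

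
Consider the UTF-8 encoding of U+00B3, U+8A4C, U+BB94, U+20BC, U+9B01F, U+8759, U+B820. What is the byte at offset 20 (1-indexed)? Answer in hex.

1-indexed offset 20 is 0-indexed offset 19.
U+00B3 → 2-byte form C2 B3 at offsets 0–1.
U+8A4C → 3-byte form E8 A9 8C at offsets 2–4.
U+BB94 → 3-byte form EB AE 94 at offsets 5–7.
U+20BC → 3-byte form E2 82 BC at offsets 8–10.
U+9B01F → 4-byte form F2 9B 80 9F at offsets 11–14.
U+8759 → 3-byte form E8 9D 99 at offsets 15–17.
U+B820 → 3-byte form EB A0 A0 at offsets 18–20.
Offset 19 falls in char 7's range; it's byte 2 of EB A0 A0 = 0xA0.

0xA0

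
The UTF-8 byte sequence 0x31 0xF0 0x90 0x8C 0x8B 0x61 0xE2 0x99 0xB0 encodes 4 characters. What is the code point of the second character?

U+1030B

Offset 0: leading byte 0x31 = 00110001 → 1-byte char #1 = 31.
Offset 1: leading byte 0xF0 = 11110000 → 4-byte char #2 = F0 90 8C 8B.
Leading byte 0xF0 = 11110000 matches 11110xxx → 4-byte sequence.
Byte 1: 0xF0 = 11110000, payload 000 (3 bits).
Byte 2: 0x90 = 10010000 (10xxxxxx ✓), payload 010000.
Byte 3: 0x8C = 10001100 (10xxxxxx ✓), payload 001100.
Byte 4: 0x8B = 10001011 (10xxxxxx ✓), payload 001011.
Concatenate: 000010000001100001011 = 0x1030B (21 bits → U+1030B).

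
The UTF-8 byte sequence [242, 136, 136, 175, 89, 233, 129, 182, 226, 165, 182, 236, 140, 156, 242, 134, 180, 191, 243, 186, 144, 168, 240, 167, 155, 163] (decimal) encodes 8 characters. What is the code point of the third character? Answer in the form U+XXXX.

U+9076

Offset 0: leading byte 0xF2 = 11110010 → 4-byte char #1 = F2 88 88 AF.
Offset 4: leading byte 0x59 = 01011001 → 1-byte char #2 = 59.
Offset 5: leading byte 0xE9 = 11101001 → 3-byte char #3 = E9 81 B6.
Leading byte 0xE9 = 11101001 matches 1110xxxx → 3-byte sequence.
Byte 1: 0xE9 = 11101001, payload 1001 (4 bits).
Byte 2: 0x81 = 10000001 (10xxxxxx ✓), payload 000001.
Byte 3: 0xB6 = 10110110 (10xxxxxx ✓), payload 110110.
Concatenate: 1001000001110110 = 0x9076 (16 bits → U+9076).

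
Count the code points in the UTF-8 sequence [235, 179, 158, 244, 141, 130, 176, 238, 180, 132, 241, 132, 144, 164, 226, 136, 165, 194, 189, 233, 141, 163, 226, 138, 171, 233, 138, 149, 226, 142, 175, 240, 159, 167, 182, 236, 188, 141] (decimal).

12

Byte at offset 0: 0xEB = 11101011 → 3-byte char (#1). Advance 3.
Byte at offset 3: 0xF4 = 11110100 → 4-byte char (#2). Advance 4.
Byte at offset 7: 0xEE = 11101110 → 3-byte char (#3). Advance 3.
Byte at offset 10: 0xF1 = 11110001 → 4-byte char (#4). Advance 4.
Byte at offset 14: 0xE2 = 11100010 → 3-byte char (#5). Advance 3.
Byte at offset 17: 0xC2 = 11000010 → 2-byte char (#6). Advance 2.
Byte at offset 19: 0xE9 = 11101001 → 3-byte char (#7). Advance 3.
Byte at offset 22: 0xE2 = 11100010 → 3-byte char (#8). Advance 3.
Byte at offset 25: 0xE9 = 11101001 → 3-byte char (#9). Advance 3.
Byte at offset 28: 0xE2 = 11100010 → 3-byte char (#10). Advance 3.
Byte at offset 31: 0xF0 = 11110000 → 4-byte char (#11). Advance 4.
Byte at offset 35: 0xEC = 11101100 → 3-byte char (#12). Advance 3.
Reached end at offset 38 after 12 code points.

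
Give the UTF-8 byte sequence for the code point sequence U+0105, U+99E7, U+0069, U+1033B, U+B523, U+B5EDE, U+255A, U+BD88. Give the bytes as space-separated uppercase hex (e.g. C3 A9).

C4 85 E9 A7 A7 69 F0 90 8C BB EB 94 A3 F2 B5 BB 9E E2 95 9A EB B6 88

U+0105: 2-byte form → C4 85.
U+99E7: 3-byte form → E9 A7 A7.
U+0069: 1-byte form → 69.
U+1033B: 4-byte form → F0 90 8C BB.
U+B523: 3-byte form → EB 94 A3.
U+B5EDE: 4-byte form → F2 B5 BB 9E.
U+255A: 3-byte form → E2 95 9A.
U+BD88: 3-byte form → EB B6 88.
Concatenated (23 bytes): C4 85 E9 A7 A7 69 F0 90 8C BB EB 94 A3 F2 B5 BB 9E E2 95 9A EB B6 88.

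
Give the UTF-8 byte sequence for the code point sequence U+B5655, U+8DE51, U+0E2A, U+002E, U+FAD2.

F2 B5 99 95 F2 8D B9 91 E0 B8 AA 2E EF AB 92

U+B5655: 4-byte form → F2 B5 99 95.
U+8DE51: 4-byte form → F2 8D B9 91.
U+0E2A: 3-byte form → E0 B8 AA.
U+002E: 1-byte form → 2E.
U+FAD2: 3-byte form → EF AB 92.
Concatenated (15 bytes): F2 B5 99 95 F2 8D B9 91 E0 B8 AA 2E EF AB 92.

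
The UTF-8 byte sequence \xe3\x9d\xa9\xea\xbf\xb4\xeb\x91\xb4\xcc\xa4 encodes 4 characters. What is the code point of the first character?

Offset 0: leading byte 0xE3 = 11100011 → 3-byte char #1 = E3 9D A9.
Leading byte 0xE3 = 11100011 matches 1110xxxx → 3-byte sequence.
Byte 1: 0xE3 = 11100011, payload 0011 (4 bits).
Byte 2: 0x9D = 10011101 (10xxxxxx ✓), payload 011101.
Byte 3: 0xA9 = 10101001 (10xxxxxx ✓), payload 101001.
Concatenate: 0011011101101001 = 0x3769 (16 bits → U+3769).

U+3769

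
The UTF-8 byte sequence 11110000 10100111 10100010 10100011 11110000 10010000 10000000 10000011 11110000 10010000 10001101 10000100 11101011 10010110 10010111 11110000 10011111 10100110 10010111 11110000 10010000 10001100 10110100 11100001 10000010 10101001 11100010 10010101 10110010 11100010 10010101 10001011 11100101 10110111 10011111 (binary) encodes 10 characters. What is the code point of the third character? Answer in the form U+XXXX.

Offset 0: leading byte 0xF0 = 11110000 → 4-byte char #1 = F0 A7 A2 A3.
Offset 4: leading byte 0xF0 = 11110000 → 4-byte char #2 = F0 90 80 83.
Offset 8: leading byte 0xF0 = 11110000 → 4-byte char #3 = F0 90 8D 84.
Leading byte 0xF0 = 11110000 matches 11110xxx → 4-byte sequence.
Byte 1: 0xF0 = 11110000, payload 000 (3 bits).
Byte 2: 0x90 = 10010000 (10xxxxxx ✓), payload 010000.
Byte 3: 0x8D = 10001101 (10xxxxxx ✓), payload 001101.
Byte 4: 0x84 = 10000100 (10xxxxxx ✓), payload 000100.
Concatenate: 000010000001101000100 = 0x10344 (21 bits → U+10344).

U+10344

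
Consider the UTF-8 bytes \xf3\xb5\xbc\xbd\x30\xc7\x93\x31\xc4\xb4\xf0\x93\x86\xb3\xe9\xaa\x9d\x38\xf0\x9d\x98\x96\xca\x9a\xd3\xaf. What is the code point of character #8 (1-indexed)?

Offset 0: leading byte 0xF3 = 11110011 → 4-byte char #1 = F3 B5 BC BD.
Offset 4: leading byte 0x30 = 00110000 → 1-byte char #2 = 30.
Offset 5: leading byte 0xC7 = 11000111 → 2-byte char #3 = C7 93.
Offset 7: leading byte 0x31 = 00110001 → 1-byte char #4 = 31.
Offset 8: leading byte 0xC4 = 11000100 → 2-byte char #5 = C4 B4.
Offset 10: leading byte 0xF0 = 11110000 → 4-byte char #6 = F0 93 86 B3.
Offset 14: leading byte 0xE9 = 11101001 → 3-byte char #7 = E9 AA 9D.
Offset 17: leading byte 0x38 = 00111000 → 1-byte char #8 = 38.
Leading byte 0x38 = 00111000 matches 0xxxxxxx → 1-byte sequence.
Byte 1: 0x38 = 00111000, payload 0111000 (7 bits).
Concatenate: 0111000 = 0x38 (7 bits → U+0038).

U+0038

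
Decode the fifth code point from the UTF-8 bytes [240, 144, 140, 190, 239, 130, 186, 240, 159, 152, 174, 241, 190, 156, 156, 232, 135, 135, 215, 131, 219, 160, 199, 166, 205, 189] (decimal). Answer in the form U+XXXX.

U+81C7

Offset 0: leading byte 0xF0 = 11110000 → 4-byte char #1 = F0 90 8C BE.
Offset 4: leading byte 0xEF = 11101111 → 3-byte char #2 = EF 82 BA.
Offset 7: leading byte 0xF0 = 11110000 → 4-byte char #3 = F0 9F 98 AE.
Offset 11: leading byte 0xF1 = 11110001 → 4-byte char #4 = F1 BE 9C 9C.
Offset 15: leading byte 0xE8 = 11101000 → 3-byte char #5 = E8 87 87.
Leading byte 0xE8 = 11101000 matches 1110xxxx → 3-byte sequence.
Byte 1: 0xE8 = 11101000, payload 1000 (4 bits).
Byte 2: 0x87 = 10000111 (10xxxxxx ✓), payload 000111.
Byte 3: 0x87 = 10000111 (10xxxxxx ✓), payload 000111.
Concatenate: 1000000111000111 = 0x81C7 (16 bits → U+81C7).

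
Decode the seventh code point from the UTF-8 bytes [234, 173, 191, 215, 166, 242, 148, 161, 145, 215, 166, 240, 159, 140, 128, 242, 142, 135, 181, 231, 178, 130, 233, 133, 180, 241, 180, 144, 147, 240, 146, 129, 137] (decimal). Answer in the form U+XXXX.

U+7C82

Offset 0: leading byte 0xEA = 11101010 → 3-byte char #1 = EA AD BF.
Offset 3: leading byte 0xD7 = 11010111 → 2-byte char #2 = D7 A6.
Offset 5: leading byte 0xF2 = 11110010 → 4-byte char #3 = F2 94 A1 91.
Offset 9: leading byte 0xD7 = 11010111 → 2-byte char #4 = D7 A6.
Offset 11: leading byte 0xF0 = 11110000 → 4-byte char #5 = F0 9F 8C 80.
Offset 15: leading byte 0xF2 = 11110010 → 4-byte char #6 = F2 8E 87 B5.
Offset 19: leading byte 0xE7 = 11100111 → 3-byte char #7 = E7 B2 82.
Leading byte 0xE7 = 11100111 matches 1110xxxx → 3-byte sequence.
Byte 1: 0xE7 = 11100111, payload 0111 (4 bits).
Byte 2: 0xB2 = 10110010 (10xxxxxx ✓), payload 110010.
Byte 3: 0x82 = 10000010 (10xxxxxx ✓), payload 000010.
Concatenate: 0111110010000010 = 0x7C82 (16 bits → U+7C82).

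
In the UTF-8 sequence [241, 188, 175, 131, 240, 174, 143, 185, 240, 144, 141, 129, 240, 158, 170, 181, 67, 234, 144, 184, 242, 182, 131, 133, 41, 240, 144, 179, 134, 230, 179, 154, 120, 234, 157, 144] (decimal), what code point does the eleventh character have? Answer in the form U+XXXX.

U+0078

Offset 0: leading byte 0xF1 = 11110001 → 4-byte char #1 = F1 BC AF 83.
Offset 4: leading byte 0xF0 = 11110000 → 4-byte char #2 = F0 AE 8F B9.
Offset 8: leading byte 0xF0 = 11110000 → 4-byte char #3 = F0 90 8D 81.
Offset 12: leading byte 0xF0 = 11110000 → 4-byte char #4 = F0 9E AA B5.
Offset 16: leading byte 0x43 = 01000011 → 1-byte char #5 = 43.
Offset 17: leading byte 0xEA = 11101010 → 3-byte char #6 = EA 90 B8.
Offset 20: leading byte 0xF2 = 11110010 → 4-byte char #7 = F2 B6 83 85.
Offset 24: leading byte 0x29 = 00101001 → 1-byte char #8 = 29.
Offset 25: leading byte 0xF0 = 11110000 → 4-byte char #9 = F0 90 B3 86.
Offset 29: leading byte 0xE6 = 11100110 → 3-byte char #10 = E6 B3 9A.
Offset 32: leading byte 0x78 = 01111000 → 1-byte char #11 = 78.
Leading byte 0x78 = 01111000 matches 0xxxxxxx → 1-byte sequence.
Byte 1: 0x78 = 01111000, payload 1111000 (7 bits).
Concatenate: 1111000 = 0x78 (7 bits → U+0078).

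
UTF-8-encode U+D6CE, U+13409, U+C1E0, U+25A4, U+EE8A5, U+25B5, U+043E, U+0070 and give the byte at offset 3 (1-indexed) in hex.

0x8E

1-indexed offset 3 is 0-indexed offset 2.
U+D6CE → 3-byte form ED 9B 8E at offsets 0–2.
Offset 2 falls in char 1's range; it's byte 3 of ED 9B 8E = 0x8E.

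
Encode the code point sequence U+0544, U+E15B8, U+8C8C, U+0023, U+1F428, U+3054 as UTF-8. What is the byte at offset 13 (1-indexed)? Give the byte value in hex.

1-indexed offset 13 is 0-indexed offset 12.
U+0544 → 2-byte form D5 84 at offsets 0–1.
U+E15B8 → 4-byte form F3 A1 96 B8 at offsets 2–5.
U+8C8C → 3-byte form E8 B2 8C at offsets 6–8.
U+0023 → 1-byte form 23 at offsets 9–9.
U+1F428 → 4-byte form F0 9F 90 A8 at offsets 10–13.
Offset 12 falls in char 5's range; it's byte 3 of F0 9F 90 A8 = 0x90.

0x90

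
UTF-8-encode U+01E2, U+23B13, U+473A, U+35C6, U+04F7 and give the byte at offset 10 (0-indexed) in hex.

U+01E2 → 2-byte form C7 A2 at offsets 0–1.
U+23B13 → 4-byte form F0 A3 AC 93 at offsets 2–5.
U+473A → 3-byte form E4 9C BA at offsets 6–8.
U+35C6 → 3-byte form E3 97 86 at offsets 9–11.
Offset 10 falls in char 4's range; it's byte 2 of E3 97 86 = 0x97.

0x97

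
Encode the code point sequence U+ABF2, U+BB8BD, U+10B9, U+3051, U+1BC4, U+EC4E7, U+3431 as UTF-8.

EA AF B2 F2 BB A2 BD E1 82 B9 E3 81 91 E1 AF 84 F3 AC 93 A7 E3 90 B1

U+ABF2: 3-byte form → EA AF B2.
U+BB8BD: 4-byte form → F2 BB A2 BD.
U+10B9: 3-byte form → E1 82 B9.
U+3051: 3-byte form → E3 81 91.
U+1BC4: 3-byte form → E1 AF 84.
U+EC4E7: 4-byte form → F3 AC 93 A7.
U+3431: 3-byte form → E3 90 B1.
Concatenated (23 bytes): EA AF B2 F2 BB A2 BD E1 82 B9 E3 81 91 E1 AF 84 F3 AC 93 A7 E3 90 B1.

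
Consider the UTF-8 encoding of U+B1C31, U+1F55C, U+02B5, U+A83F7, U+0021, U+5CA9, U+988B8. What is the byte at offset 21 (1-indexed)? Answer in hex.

0xA2

1-indexed offset 21 is 0-indexed offset 20.
U+B1C31 → 4-byte form F2 B1 B0 B1 at offsets 0–3.
U+1F55C → 4-byte form F0 9F 95 9C at offsets 4–7.
U+02B5 → 2-byte form CA B5 at offsets 8–9.
U+A83F7 → 4-byte form F2 A8 8F B7 at offsets 10–13.
U+0021 → 1-byte form 21 at offsets 14–14.
U+5CA9 → 3-byte form E5 B2 A9 at offsets 15–17.
U+988B8 → 4-byte form F2 98 A2 B8 at offsets 18–21.
Offset 20 falls in char 7's range; it's byte 3 of F2 98 A2 B8 = 0xA2.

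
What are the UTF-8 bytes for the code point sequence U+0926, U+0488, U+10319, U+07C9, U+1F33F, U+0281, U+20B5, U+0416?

E0 A4 A6 D2 88 F0 90 8C 99 DF 89 F0 9F 8C BF CA 81 E2 82 B5 D0 96

U+0926: 3-byte form → E0 A4 A6.
U+0488: 2-byte form → D2 88.
U+10319: 4-byte form → F0 90 8C 99.
U+07C9: 2-byte form → DF 89.
U+1F33F: 4-byte form → F0 9F 8C BF.
U+0281: 2-byte form → CA 81.
U+20B5: 3-byte form → E2 82 B5.
U+0416: 2-byte form → D0 96.
Concatenated (22 bytes): E0 A4 A6 D2 88 F0 90 8C 99 DF 89 F0 9F 8C BF CA 81 E2 82 B5 D0 96.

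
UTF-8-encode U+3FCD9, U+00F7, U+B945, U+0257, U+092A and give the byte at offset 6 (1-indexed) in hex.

1-indexed offset 6 is 0-indexed offset 5.
U+3FCD9 → 4-byte form F0 BF B3 99 at offsets 0–3.
U+00F7 → 2-byte form C3 B7 at offsets 4–5.
Offset 5 falls in char 2's range; it's byte 2 of C3 B7 = 0xB7.

0xB7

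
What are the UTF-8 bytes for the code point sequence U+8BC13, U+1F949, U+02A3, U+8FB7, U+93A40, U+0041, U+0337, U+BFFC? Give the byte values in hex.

F2 8B B0 93 F0 9F A5 89 CA A3 E8 BE B7 F2 93 A9 80 41 CC B7 EB BF BC

U+8BC13: 4-byte form → F2 8B B0 93.
U+1F949: 4-byte form → F0 9F A5 89.
U+02A3: 2-byte form → CA A3.
U+8FB7: 3-byte form → E8 BE B7.
U+93A40: 4-byte form → F2 93 A9 80.
U+0041: 1-byte form → 41.
U+0337: 2-byte form → CC B7.
U+BFFC: 3-byte form → EB BF BC.
Concatenated (23 bytes): F2 8B B0 93 F0 9F A5 89 CA A3 E8 BE B7 F2 93 A9 80 41 CC B7 EB BF BC.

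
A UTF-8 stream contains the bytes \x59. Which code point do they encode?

U+0059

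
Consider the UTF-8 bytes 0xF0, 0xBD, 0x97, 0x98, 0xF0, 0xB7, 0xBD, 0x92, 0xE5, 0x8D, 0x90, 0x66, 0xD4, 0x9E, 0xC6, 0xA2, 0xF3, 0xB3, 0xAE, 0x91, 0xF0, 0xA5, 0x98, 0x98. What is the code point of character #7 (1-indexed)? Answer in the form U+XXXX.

U+F3B91

Offset 0: leading byte 0xF0 = 11110000 → 4-byte char #1 = F0 BD 97 98.
Offset 4: leading byte 0xF0 = 11110000 → 4-byte char #2 = F0 B7 BD 92.
Offset 8: leading byte 0xE5 = 11100101 → 3-byte char #3 = E5 8D 90.
Offset 11: leading byte 0x66 = 01100110 → 1-byte char #4 = 66.
Offset 12: leading byte 0xD4 = 11010100 → 2-byte char #5 = D4 9E.
Offset 14: leading byte 0xC6 = 11000110 → 2-byte char #6 = C6 A2.
Offset 16: leading byte 0xF3 = 11110011 → 4-byte char #7 = F3 B3 AE 91.
Leading byte 0xF3 = 11110011 matches 11110xxx → 4-byte sequence.
Byte 1: 0xF3 = 11110011, payload 011 (3 bits).
Byte 2: 0xB3 = 10110011 (10xxxxxx ✓), payload 110011.
Byte 3: 0xAE = 10101110 (10xxxxxx ✓), payload 101110.
Byte 4: 0x91 = 10010001 (10xxxxxx ✓), payload 010001.
Concatenate: 011110011101110010001 = 0xF3B91 (21 bits → U+F3B91).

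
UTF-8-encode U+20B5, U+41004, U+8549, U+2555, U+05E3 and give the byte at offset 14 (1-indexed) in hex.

1-indexed offset 14 is 0-indexed offset 13.
U+20B5 → 3-byte form E2 82 B5 at offsets 0–2.
U+41004 → 4-byte form F1 81 80 84 at offsets 3–6.
U+8549 → 3-byte form E8 95 89 at offsets 7–9.
U+2555 → 3-byte form E2 95 95 at offsets 10–12.
U+05E3 → 2-byte form D7 A3 at offsets 13–14.
Offset 13 falls in char 5's range; it's byte 1 of D7 A3 = 0xD7.

0xD7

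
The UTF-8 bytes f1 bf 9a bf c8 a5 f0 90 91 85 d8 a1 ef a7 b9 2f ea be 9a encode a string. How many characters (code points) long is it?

Byte at offset 0: 0xF1 = 11110001 → 4-byte char (#1). Advance 4.
Byte at offset 4: 0xC8 = 11001000 → 2-byte char (#2). Advance 2.
Byte at offset 6: 0xF0 = 11110000 → 4-byte char (#3). Advance 4.
Byte at offset 10: 0xD8 = 11011000 → 2-byte char (#4). Advance 2.
Byte at offset 12: 0xEF = 11101111 → 3-byte char (#5). Advance 3.
Byte at offset 15: 0x2F = 00101111 → 1-byte char (#6). Advance 1.
Byte at offset 16: 0xEA = 11101010 → 3-byte char (#7). Advance 3.
Reached end at offset 19 after 7 code points.

7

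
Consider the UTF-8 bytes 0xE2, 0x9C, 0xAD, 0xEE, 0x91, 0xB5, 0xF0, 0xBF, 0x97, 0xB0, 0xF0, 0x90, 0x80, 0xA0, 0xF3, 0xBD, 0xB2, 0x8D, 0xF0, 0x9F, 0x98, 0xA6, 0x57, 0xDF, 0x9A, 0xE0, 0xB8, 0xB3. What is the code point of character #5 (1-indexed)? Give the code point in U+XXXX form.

Offset 0: leading byte 0xE2 = 11100010 → 3-byte char #1 = E2 9C AD.
Offset 3: leading byte 0xEE = 11101110 → 3-byte char #2 = EE 91 B5.
Offset 6: leading byte 0xF0 = 11110000 → 4-byte char #3 = F0 BF 97 B0.
Offset 10: leading byte 0xF0 = 11110000 → 4-byte char #4 = F0 90 80 A0.
Offset 14: leading byte 0xF3 = 11110011 → 4-byte char #5 = F3 BD B2 8D.
Leading byte 0xF3 = 11110011 matches 11110xxx → 4-byte sequence.
Byte 1: 0xF3 = 11110011, payload 011 (3 bits).
Byte 2: 0xBD = 10111101 (10xxxxxx ✓), payload 111101.
Byte 3: 0xB2 = 10110010 (10xxxxxx ✓), payload 110010.
Byte 4: 0x8D = 10001101 (10xxxxxx ✓), payload 001101.
Concatenate: 011111101110010001101 = 0xFDC8D (21 bits → U+FDC8D).

U+FDC8D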